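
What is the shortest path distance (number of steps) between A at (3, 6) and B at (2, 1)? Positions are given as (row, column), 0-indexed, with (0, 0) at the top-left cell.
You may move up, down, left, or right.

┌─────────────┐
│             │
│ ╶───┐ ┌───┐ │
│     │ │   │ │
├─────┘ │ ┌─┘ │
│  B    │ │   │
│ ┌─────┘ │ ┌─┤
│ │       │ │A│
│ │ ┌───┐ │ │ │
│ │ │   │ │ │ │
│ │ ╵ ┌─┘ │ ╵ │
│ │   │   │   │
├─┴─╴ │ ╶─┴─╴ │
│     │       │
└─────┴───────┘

Finding path from (3, 6) to (2, 1):
Path: (3,6) → (4,6) → (5,6) → (5,5) → (4,5) → (3,5) → (2,5) → (2,6) → (1,6) → (0,6) → (0,5) → (0,4) → (0,3) → (1,3) → (2,3) → (2,2) → (2,1)
Distance: 16 steps

Solution:

┌─────────────┐
│      ↓ ← ← ↰│
│ ╶───┐ ┌───┐ │
│     │↓│   │↑│
├─────┘ │ ┌─┘ │
│  B ← ↲│ │↱ ↑│
│ ┌─────┘ │ ┌─┤
│ │       │↑│A│
│ │ ┌───┐ │ │ │
│ │ │   │ │↑│↓│
│ │ ╵ ┌─┘ │ ╵ │
│ │   │   │↑ ↲│
├─┴─╴ │ ╶─┴─╴ │
│     │       │
└─────┴───────┘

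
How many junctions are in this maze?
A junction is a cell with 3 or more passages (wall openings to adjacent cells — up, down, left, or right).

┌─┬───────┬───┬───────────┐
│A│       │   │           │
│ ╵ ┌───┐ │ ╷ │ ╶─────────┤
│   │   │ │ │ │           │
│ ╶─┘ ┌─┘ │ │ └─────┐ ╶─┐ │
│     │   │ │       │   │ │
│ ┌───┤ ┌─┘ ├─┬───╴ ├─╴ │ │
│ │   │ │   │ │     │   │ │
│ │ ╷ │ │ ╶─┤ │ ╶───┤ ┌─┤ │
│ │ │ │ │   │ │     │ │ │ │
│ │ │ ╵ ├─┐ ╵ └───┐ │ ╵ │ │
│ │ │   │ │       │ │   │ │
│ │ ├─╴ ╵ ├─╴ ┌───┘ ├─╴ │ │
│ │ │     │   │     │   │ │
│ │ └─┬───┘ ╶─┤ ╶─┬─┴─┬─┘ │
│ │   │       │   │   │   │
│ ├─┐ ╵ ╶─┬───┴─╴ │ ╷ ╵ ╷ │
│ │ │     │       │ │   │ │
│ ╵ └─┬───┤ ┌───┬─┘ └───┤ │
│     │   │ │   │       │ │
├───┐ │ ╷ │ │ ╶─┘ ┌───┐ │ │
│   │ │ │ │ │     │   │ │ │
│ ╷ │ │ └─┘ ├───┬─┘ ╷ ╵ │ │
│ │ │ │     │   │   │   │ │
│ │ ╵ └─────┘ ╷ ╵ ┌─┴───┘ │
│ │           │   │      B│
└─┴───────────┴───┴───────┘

Checking each cell for number of passages:

Junctions found (3+ passages):
  (1, 0): 3 passages
  (1, 10): 3 passages
  (2, 0): 3 passages
  (5, 3): 3 passages
  (5, 6): 4 passages
  (5, 11): 3 passages
  (6, 3): 3 passages
  (7, 5): 3 passages
  (7, 12): 3 passages
  (8, 3): 3 passages
  (9, 1): 3 passages
  (9, 9): 3 passages
  (12, 2): 3 passages
Total junctions: 13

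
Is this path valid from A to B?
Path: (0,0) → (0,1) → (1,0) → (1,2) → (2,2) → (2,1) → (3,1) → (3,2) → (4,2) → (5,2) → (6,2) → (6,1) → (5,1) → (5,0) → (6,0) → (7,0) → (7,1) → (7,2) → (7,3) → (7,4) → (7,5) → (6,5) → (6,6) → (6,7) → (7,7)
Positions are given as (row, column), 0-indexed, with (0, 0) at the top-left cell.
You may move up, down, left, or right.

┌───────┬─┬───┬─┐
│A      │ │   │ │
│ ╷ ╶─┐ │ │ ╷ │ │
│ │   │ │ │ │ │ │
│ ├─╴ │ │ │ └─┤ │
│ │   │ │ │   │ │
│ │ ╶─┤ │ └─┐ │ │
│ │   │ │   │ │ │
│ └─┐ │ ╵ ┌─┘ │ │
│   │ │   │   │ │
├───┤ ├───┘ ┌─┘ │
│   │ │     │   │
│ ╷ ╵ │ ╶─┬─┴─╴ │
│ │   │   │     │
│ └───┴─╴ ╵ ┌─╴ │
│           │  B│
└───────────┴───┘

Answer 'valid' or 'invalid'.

Checking path validity:
Result: Invalid move at step 2: cannot move from (0, 1) to (1, 0).

invalid

Correct solution:

┌───────┬─┬───┬─┐
│A ↓    │ │   │ │
│ ╷ ╶─┐ │ │ ╷ │ │
│ │↳ ↓│ │ │ │ │ │
│ ├─╴ │ │ │ └─┤ │
│ │↓ ↲│ │ │   │ │
│ │ ╶─┤ │ └─┐ │ │
│ │↳ ↓│ │   │ │ │
│ └─┐ │ ╵ ┌─┘ │ │
│   │↓│   │   │ │
├───┤ ├───┘ ┌─┘ │
│↓ ↰│↓│     │   │
│ ╷ ╵ │ ╶─┬─┴─╴ │
│↓│↑ ↲│   │↱ → ↓│
│ └───┴─╴ ╵ ┌─╴ │
│↳ → → → → ↑│  B│
└───────────┴───┘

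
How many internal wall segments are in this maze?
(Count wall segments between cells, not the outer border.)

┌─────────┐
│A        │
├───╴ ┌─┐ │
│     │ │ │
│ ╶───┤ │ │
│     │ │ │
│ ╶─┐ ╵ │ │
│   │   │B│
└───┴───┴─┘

Counting internal wall segments:
Total internal walls: 12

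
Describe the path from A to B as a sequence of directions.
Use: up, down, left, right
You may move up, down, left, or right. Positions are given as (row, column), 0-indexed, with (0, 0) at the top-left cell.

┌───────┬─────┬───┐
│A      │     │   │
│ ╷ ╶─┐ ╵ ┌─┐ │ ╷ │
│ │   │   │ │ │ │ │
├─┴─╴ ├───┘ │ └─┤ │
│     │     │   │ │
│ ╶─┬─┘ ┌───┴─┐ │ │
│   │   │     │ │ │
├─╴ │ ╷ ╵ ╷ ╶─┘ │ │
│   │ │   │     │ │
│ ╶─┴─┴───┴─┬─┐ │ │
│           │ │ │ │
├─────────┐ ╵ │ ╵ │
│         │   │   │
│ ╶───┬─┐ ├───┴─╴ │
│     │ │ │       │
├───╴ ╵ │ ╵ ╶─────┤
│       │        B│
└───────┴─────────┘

Finding the path and converting it to directions:
Path through cells: (0,0) → (0,1) → (0,2) → (0,3) → (1,3) → (1,4) → (0,4) → (0,5) → (0,6) → (1,6) → (2,6) → (2,7) → (3,7) → (4,7) → (5,7) → (6,7) → (6,8) → (7,8) → (7,7) → (7,6) → (7,5) → (8,5) → (8,6) → (8,7) → (8,8)
Directions: right, right, right, down, right, up, right, right, down, down, right, down, down, down, down, right, down, left, left, left, down, right, right, right

Solution:

┌───────┬─────┬───┐
│A → → ↓│↱ → ↓│   │
│ ╷ ╶─┐ ╵ ┌─┐ │ ╷ │
│ │   │↳ ↑│ │↓│ │ │
├─┴─╴ ├───┘ │ └─┤ │
│     │     │↳ ↓│ │
│ ╶─┬─┘ ┌───┴─┐ │ │
│   │   │     │↓│ │
├─╴ │ ╷ ╵ ╷ ╶─┘ │ │
│   │ │   │    ↓│ │
│ ╶─┴─┴───┴─┬─┐ │ │
│           │ │↓│ │
├─────────┐ ╵ │ ╵ │
│         │   │↳ ↓│
│ ╶───┬─┐ ├───┴─╴ │
│     │ │ │↓ ← ← ↲│
├───╴ ╵ │ ╵ ╶─────┤
│       │  ↳ → → B│
└───────┴─────────┘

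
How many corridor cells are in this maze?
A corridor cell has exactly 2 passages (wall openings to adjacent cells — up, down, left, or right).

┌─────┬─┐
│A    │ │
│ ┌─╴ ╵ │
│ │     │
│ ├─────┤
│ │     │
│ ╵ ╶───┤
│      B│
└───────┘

Counting cells with exactly 2 passages:
Total corridor cells: 10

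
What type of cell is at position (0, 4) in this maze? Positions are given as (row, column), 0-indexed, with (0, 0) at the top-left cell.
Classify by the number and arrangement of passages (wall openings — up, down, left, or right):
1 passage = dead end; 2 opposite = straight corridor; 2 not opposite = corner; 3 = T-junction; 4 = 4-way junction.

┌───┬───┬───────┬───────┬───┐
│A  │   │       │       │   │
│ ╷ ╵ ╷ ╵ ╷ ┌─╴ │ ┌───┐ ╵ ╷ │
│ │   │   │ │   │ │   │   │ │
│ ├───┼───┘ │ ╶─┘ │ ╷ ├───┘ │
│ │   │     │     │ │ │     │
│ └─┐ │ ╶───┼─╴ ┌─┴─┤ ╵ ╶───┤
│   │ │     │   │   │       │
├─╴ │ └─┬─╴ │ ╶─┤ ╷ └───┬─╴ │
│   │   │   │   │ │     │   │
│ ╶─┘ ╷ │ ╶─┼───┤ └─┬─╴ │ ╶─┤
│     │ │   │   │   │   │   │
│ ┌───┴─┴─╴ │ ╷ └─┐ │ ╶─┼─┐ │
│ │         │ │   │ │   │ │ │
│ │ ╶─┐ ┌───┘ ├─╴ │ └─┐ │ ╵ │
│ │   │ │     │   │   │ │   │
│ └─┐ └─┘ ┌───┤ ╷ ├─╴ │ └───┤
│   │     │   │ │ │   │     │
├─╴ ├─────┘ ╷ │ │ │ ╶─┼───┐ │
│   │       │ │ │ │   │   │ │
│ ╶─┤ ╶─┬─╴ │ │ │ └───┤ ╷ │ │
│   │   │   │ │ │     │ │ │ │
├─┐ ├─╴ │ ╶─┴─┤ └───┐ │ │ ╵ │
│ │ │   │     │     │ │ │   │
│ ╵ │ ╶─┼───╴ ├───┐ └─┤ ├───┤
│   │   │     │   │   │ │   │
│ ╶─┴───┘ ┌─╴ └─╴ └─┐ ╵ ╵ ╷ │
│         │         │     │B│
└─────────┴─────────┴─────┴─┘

Checking cell at (0, 4):
Number of passages: 2
Cell type: corner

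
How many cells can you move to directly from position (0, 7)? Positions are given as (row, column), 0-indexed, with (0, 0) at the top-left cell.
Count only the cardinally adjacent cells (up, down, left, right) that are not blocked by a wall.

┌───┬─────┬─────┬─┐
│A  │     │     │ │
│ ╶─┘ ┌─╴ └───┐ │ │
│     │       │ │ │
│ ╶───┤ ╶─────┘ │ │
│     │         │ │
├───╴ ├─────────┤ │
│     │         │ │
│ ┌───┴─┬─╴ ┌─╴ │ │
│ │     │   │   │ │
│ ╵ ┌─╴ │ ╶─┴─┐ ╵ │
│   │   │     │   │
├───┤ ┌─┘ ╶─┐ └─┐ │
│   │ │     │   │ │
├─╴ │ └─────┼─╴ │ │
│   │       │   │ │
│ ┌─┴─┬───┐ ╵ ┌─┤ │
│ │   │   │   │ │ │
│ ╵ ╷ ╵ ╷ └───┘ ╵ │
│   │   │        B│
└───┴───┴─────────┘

Checking passable neighbors of (0, 7):
Neighbors: (1, 7), (0, 6)
Count: 2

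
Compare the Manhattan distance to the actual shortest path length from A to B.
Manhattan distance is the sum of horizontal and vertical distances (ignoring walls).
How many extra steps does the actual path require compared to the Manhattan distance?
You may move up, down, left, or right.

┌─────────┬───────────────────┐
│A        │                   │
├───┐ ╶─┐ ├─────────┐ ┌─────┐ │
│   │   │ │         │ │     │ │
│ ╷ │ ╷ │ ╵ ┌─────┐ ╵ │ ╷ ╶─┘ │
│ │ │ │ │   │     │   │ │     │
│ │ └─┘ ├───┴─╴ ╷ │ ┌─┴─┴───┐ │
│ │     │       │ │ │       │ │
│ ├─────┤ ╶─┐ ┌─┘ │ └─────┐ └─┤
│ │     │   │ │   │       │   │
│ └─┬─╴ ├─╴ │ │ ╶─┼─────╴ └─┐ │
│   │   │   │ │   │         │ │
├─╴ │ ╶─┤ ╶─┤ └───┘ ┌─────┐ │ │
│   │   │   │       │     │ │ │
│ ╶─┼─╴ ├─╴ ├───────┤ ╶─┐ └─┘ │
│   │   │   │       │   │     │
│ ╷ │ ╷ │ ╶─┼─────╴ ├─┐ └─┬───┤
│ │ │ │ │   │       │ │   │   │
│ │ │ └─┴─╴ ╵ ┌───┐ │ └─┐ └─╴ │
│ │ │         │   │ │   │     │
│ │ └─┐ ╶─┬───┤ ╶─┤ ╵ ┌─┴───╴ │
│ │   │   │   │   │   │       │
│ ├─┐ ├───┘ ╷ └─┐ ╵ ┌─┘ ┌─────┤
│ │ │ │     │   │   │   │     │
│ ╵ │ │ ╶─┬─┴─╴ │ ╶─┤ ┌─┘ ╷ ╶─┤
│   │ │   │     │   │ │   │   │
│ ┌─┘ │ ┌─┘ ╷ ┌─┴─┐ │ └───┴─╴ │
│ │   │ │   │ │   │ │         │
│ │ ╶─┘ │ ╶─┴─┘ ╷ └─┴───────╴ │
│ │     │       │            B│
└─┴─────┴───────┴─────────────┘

Manhattan distance: |14 - 0| + |14 - 0| = 28
Actual path length: 58
Extra steps: 58 - 28 = 30

Solution:

┌─────────┬───────────────────┐
│A → ↓    │                   │
├───┐ ╶─┐ ├─────────┐ ┌─────┐ │
│↓ ↰│↳ ↓│ │         │ │     │ │
│ ╷ │ ╷ │ ╵ ┌─────┐ ╵ │ ╷ ╶─┘ │
│↓│↑│ │↓│   │     │   │ │     │
│ │ └─┘ ├───┴─╴ ╷ │ ┌─┴─┴───┐ │
│↓│↑ ← ↲│       │ │ │       │ │
│ ├─────┤ ╶─┐ ┌─┘ │ └─────┐ └─┤
│↓│     │   │ │   │       │   │
│ └─┬─╴ ├─╴ │ │ ╶─┼─────╴ └─┐ │
│↳ ↓│   │   │ │   │         │ │
├─╴ │ ╶─┤ ╶─┤ └───┘ ┌─────┐ │ │
│↓ ↲│   │   │       │     │ │ │
│ ╶─┼─╴ ├─╴ ├───────┤ ╶─┐ └─┘ │
│↳ ↓│   │   │       │   │     │
│ ╷ │ ╷ │ ╶─┼─────╴ ├─┐ └─┬───┤
│ │↓│ │ │   │       │ │   │   │
│ │ │ └─┴─╴ ╵ ┌───┐ │ └─┐ └─╴ │
│ │↓│         │   │ │   │     │
│ │ └─┐ ╶─┬───┤ ╶─┤ ╵ ┌─┴───╴ │
│ │↳ ↓│   │↱ ↓│   │   │       │
│ ├─┐ ├───┘ ╷ └─┐ ╵ ┌─┘ ┌─────┤
│ │ │↓│↱ → ↑│↳ ↓│   │   │     │
│ ╵ │ │ ╶─┬─┴─╴ │ ╶─┤ ┌─┘ ╷ ╶─┤
│   │↓│↑  │↓ ← ↲│   │ │   │   │
│ ┌─┘ │ ┌─┘ ╷ ┌─┴─┐ │ └───┴─╴ │
│ │↓ ↲│↑│↓ ↲│ │↱ ↓│ │         │
│ │ ╶─┘ │ ╶─┴─┘ ╷ └─┴───────╴ │
│ │↳ → ↑│↳ → → ↑│↳ → → → → → B│
└─┴─────┴───────┴─────────────┘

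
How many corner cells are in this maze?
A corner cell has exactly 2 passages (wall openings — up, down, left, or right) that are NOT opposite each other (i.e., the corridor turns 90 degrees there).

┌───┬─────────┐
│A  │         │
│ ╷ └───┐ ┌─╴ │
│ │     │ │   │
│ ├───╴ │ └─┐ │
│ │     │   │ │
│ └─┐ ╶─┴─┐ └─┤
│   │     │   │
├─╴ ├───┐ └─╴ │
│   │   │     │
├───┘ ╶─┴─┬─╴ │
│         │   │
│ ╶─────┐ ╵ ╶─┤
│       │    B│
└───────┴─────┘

Counting corner cells (2 non-opposite passages):
Total corners: 23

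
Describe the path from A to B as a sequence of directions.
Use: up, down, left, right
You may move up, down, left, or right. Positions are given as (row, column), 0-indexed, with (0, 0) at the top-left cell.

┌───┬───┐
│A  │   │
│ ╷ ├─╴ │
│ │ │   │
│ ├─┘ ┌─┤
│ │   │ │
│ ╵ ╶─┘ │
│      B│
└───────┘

Finding the path and converting it to directions:
Path through cells: (0,0) → (1,0) → (2,0) → (3,0) → (3,1) → (3,2) → (3,3)
Directions: down, down, down, right, right, right

Solution:

┌───┬───┐
│A  │   │
│ ╷ ├─╴ │
│↓│ │   │
│ ├─┘ ┌─┤
│↓│   │ │
│ ╵ ╶─┘ │
│↳ → → B│
└───────┘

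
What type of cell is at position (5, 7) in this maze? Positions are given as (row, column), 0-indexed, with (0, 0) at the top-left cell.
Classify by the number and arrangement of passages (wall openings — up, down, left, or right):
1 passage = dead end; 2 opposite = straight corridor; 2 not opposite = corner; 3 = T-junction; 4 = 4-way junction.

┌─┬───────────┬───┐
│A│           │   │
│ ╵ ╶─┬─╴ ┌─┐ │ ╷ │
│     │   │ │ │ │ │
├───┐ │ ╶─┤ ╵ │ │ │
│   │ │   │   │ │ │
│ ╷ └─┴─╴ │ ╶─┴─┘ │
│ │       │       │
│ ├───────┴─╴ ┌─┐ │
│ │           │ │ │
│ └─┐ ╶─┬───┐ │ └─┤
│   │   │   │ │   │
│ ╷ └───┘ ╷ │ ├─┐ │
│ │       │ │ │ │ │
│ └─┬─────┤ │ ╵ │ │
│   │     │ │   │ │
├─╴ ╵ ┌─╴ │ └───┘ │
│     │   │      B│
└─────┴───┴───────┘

Checking cell at (5, 7):
Number of passages: 2
Cell type: corner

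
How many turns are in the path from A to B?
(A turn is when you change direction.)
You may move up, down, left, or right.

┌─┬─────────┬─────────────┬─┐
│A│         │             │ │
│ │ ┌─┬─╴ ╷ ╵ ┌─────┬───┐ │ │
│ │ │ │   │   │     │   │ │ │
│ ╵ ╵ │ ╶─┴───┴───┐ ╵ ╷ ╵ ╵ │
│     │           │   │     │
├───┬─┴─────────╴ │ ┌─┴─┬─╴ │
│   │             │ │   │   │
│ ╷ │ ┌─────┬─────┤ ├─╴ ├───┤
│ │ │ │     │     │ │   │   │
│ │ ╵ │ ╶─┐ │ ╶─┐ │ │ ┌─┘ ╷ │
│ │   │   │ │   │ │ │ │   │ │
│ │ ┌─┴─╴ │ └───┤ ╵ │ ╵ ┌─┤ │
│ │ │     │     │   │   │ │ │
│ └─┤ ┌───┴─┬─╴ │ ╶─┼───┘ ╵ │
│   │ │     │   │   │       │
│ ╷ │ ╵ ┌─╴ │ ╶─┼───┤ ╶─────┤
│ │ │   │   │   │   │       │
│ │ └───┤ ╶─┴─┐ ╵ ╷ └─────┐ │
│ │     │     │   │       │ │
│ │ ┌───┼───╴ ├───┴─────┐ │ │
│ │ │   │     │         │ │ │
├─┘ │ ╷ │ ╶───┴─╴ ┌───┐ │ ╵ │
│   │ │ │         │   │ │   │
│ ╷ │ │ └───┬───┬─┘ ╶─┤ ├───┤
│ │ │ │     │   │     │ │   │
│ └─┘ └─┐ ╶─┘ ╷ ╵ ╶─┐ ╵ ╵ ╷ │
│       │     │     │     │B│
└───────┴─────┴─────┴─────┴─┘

Directions: down, down, right, up, up, right, right, right, down, left, down, right, right, right, right, right, down, left, left, left, left, left, left, down, down, left, up, up, left, down, down, down, down, right, down, down, down, down, left, down, down, right, right, up, up, up, right, down, down, right, down, right, right, up, right, down, right, up, right, right, down, right, right, up, right, down
Number of turns: 36

Solution:

┌─┬─────────┬─────────────┬─┐
│A│↱ → → ↓  │             │ │
│ │ ┌─┬─╴ ╷ ╵ ┌─────┬───┐ │ │
│↓│↑│ │↓ ↲│   │     │   │ │ │
│ ╵ ╵ │ ╶─┴───┴───┐ ╵ ╷ ╵ ╵ │
│↳ ↑  │↳ → → → → ↓│   │     │
├───┬─┴─────────╴ │ ┌─┴─┬─╴ │
│↓ ↰│↓ ← ← ← ← ← ↲│ │   │   │
│ ╷ │ ┌─────┬─────┤ ├─╴ ├───┤
│↓│↑│↓│     │     │ │   │   │
│ │ ╵ │ ╶─┐ │ ╶─┐ │ │ ┌─┘ ╷ │
│↓│↑ ↲│   │ │   │ │ │ │   │ │
│ │ ┌─┴─╴ │ └───┤ ╵ │ ╵ ┌─┤ │
│↓│ │     │     │   │   │ │ │
│ └─┤ ┌───┴─┬─╴ │ ╶─┼───┘ ╵ │
│↳ ↓│ │     │   │   │       │
│ ╷ │ ╵ ┌─╴ │ ╶─┼───┤ ╶─────┤
│ │↓│   │   │   │   │       │
│ │ └───┤ ╶─┴─┐ ╵ ╷ └─────┐ │
│ │↓    │     │   │       │ │
│ │ ┌───┼───╴ ├───┴─────┐ │ │
│ │↓│↱ ↓│     │         │ │ │
├─┘ │ ╷ │ ╶───┴─╴ ┌───┐ │ ╵ │
│↓ ↲│↑│↓│         │   │ │   │
│ ╷ │ │ └───┬───┬─┘ ╶─┤ ├───┤
│↓│ │↑│↳ ↓  │↱ ↓│↱ → ↓│ │↱ ↓│
│ └─┘ └─┐ ╶─┘ ╷ ╵ ╶─┐ ╵ ╵ ╷ │
│↳ → ↑  │↳ → ↑│↳ ↑  │↳ → ↑│B│
└───────┴─────┴─────┴─────┴─┘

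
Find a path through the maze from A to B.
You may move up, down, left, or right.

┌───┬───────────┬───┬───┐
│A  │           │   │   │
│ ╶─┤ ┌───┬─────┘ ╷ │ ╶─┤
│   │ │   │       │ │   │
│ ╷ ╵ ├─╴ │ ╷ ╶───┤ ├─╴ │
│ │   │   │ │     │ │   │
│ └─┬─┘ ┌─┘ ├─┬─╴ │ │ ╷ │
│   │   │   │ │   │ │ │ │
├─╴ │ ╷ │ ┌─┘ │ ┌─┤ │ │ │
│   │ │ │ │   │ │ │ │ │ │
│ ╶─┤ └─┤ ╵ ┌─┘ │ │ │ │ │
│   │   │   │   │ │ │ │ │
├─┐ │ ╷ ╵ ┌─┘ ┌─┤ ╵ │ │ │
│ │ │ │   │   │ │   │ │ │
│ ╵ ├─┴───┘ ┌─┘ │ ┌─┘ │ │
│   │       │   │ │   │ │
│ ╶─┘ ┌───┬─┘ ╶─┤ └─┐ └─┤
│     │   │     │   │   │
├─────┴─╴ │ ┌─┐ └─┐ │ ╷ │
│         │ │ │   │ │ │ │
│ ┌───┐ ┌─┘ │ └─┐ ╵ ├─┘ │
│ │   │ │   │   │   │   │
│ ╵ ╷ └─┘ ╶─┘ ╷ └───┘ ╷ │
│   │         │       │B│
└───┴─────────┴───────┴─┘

Finding the shortest path through the maze:
Path length: 66 steps
Directions: down → down → down → right → down → left → down → right → down → down → left → down → right → right → up → right → right → right → up → right → up → right → up → up → right → up → left → left → up → right → right → up → right → down → down → down → down → down → down → left → down → down → right → down → down → left → up → left → up → left → left → down → down → left → down → right → right → up → right → down → right → right → right → up → right → down

Solution:

┌───┬───────────┬───┬───┐
│A  │           │↱ ↓│   │
│ ╶─┤ ┌───┬─────┘ ╷ │ ╶─┤
│↓  │ │   │  ↱ → ↑│↓│   │
│ ╷ ╵ ├─╴ │ ╷ ╶───┤ ├─╴ │
│↓│   │   │ │↑ ← ↰│↓│   │
│ └─┬─┘ ┌─┘ ├─┬─╴ │ │ ╷ │
│↳ ↓│   │   │ │↱ ↑│↓│ │ │
├─╴ │ ╷ │ ┌─┘ │ ┌─┤ │ │ │
│↓ ↲│ │ │ │   │↑│ │↓│ │ │
│ ╶─┤ └─┤ ╵ ┌─┘ │ │ │ │ │
│↳ ↓│   │   │↱ ↑│ │↓│ │ │
├─┐ │ ╷ ╵ ┌─┘ ┌─┤ ╵ │ │ │
│ │↓│ │   │↱ ↑│ │↓ ↲│ │ │
│ ╵ ├─┴───┘ ┌─┘ │ ┌─┘ │ │
│↓ ↲│↱ → → ↑│   │↓│   │ │
│ ╶─┘ ┌───┬─┘ ╶─┤ └─┐ └─┤
│↳ → ↑│   │↓ ← ↰│↳ ↓│   │
├─────┴─╴ │ ┌─┐ └─┐ │ ╷ │
│         │↓│ │↑ ↰│↓│ │ │
│ ┌───┐ ┌─┘ │ └─┐ ╵ ├─┘ │
│ │   │ │↓ ↲│↱ ↓│↑ ↲│↱ ↓│
│ ╵ ╷ └─┘ ╶─┘ ╷ └───┘ ╷ │
│   │    ↳ → ↑│↳ → → ↑│B│
└───┴─────────┴───────┴─┘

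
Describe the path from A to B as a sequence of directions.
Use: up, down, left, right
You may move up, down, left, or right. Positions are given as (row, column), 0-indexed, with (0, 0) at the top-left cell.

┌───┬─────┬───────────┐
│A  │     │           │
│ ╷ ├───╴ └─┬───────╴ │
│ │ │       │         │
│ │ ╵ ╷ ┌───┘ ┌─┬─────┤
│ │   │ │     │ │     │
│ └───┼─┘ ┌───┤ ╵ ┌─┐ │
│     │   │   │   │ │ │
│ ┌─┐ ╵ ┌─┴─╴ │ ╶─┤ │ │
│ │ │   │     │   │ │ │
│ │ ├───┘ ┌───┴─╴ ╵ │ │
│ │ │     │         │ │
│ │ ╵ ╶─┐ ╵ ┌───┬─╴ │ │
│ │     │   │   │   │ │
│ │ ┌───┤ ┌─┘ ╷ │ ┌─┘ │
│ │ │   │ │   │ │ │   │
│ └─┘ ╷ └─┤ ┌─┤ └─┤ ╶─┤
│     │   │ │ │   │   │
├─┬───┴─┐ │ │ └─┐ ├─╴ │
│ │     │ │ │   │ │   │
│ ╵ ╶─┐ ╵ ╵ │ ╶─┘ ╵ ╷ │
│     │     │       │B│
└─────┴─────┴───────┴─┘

Finding the path and converting it to directions:
Path through cells: (0,0) → (1,0) → (2,0) → (3,0) → (4,0) → (5,0) → (6,0) → (7,0) → (8,0) → (8,1) → (8,2) → (7,2) → (7,3) → (8,3) → (8,4) → (9,4) → (10,4) → (10,5) → (9,5) → (8,5) → (7,5) → (7,6) → (6,6) → (6,7) → (7,7) → (8,7) → (8,8) → (9,8) → (10,8) → (10,9) → (9,9) → (9,10) → (10,10)
Directions: down, down, down, down, down, down, down, down, right, right, up, right, down, right, down, down, right, up, up, up, right, up, right, down, down, right, down, down, right, up, right, down

Solution:

┌───┬─────┬───────────┐
│A  │     │           │
│ ╷ ├───╴ └─┬───────╴ │
│↓│ │       │         │
│ │ ╵ ╷ ┌───┘ ┌─┬─────┤
│↓│   │ │     │ │     │
│ └───┼─┘ ┌───┤ ╵ ┌─┐ │
│↓    │   │   │   │ │ │
│ ┌─┐ ╵ ┌─┴─╴ │ ╶─┤ │ │
│↓│ │   │     │   │ │ │
│ │ ├───┘ ┌───┴─╴ ╵ │ │
│↓│ │     │         │ │
│ │ ╵ ╶─┐ ╵ ┌───┬─╴ │ │
│↓│     │   │↱ ↓│   │ │
│ │ ┌───┤ ┌─┘ ╷ │ ┌─┘ │
│↓│ │↱ ↓│ │↱ ↑│↓│ │   │
│ └─┘ ╷ └─┤ ┌─┤ └─┤ ╶─┤
│↳ → ↑│↳ ↓│↑│ │↳ ↓│   │
├─┬───┴─┐ │ │ └─┐ ├─╴ │
│ │     │↓│↑│   │↓│↱ ↓│
│ ╵ ╶─┐ ╵ ╵ │ ╶─┘ ╵ ╷ │
│     │  ↳ ↑│    ↳ ↑│B│
└─────┴─────┴───────┴─┘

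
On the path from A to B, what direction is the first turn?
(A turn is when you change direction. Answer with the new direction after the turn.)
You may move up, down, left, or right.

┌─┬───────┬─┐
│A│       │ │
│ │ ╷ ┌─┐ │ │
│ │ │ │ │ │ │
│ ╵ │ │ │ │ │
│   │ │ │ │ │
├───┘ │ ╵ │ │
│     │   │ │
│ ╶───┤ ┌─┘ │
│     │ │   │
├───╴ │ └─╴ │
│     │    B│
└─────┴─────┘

Directions: down, down, right, up, up, right, right, right, down, down, down, left, down, down, right, right
First turn direction: right

Solution:

┌─┬───────┬─┐
│A│↱ → → ↓│ │
│ │ ╷ ┌─┐ │ │
│↓│↑│ │ │↓│ │
│ ╵ │ │ │ │ │
│↳ ↑│ │ │↓│ │
├───┘ │ ╵ │ │
│     │↓ ↲│ │
│ ╶───┤ ┌─┘ │
│     │↓│   │
├───╴ │ └─╴ │
│     │↳ → B│
└─────┴─────┘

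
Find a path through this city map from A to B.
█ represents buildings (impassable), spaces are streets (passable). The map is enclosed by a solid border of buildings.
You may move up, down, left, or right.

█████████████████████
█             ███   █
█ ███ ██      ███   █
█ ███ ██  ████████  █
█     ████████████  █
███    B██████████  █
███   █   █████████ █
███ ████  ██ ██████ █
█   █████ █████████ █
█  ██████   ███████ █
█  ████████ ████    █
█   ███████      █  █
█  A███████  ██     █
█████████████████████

Finding the shortest path from A to B:
Movement: cardinal only
Path length: 13 steps
Directions: up → left → up → up → up → right → up → up → up → right → right → right → right

Solution:

█████████████████████
█             ███   █
█ ███ ██      ███   █
█ ███ ██  ████████  █
█     ████████████  █
███↱→→→B██████████  █
███↑  █   █████████ █
███↑████  ██ ██████ █
█ ↱↑█████ █████████ █
█ ↑██████   ███████ █
█ ↑████████ ████    █
█ ↑↰███████      █  █
█  A███████  ██     █
█████████████████████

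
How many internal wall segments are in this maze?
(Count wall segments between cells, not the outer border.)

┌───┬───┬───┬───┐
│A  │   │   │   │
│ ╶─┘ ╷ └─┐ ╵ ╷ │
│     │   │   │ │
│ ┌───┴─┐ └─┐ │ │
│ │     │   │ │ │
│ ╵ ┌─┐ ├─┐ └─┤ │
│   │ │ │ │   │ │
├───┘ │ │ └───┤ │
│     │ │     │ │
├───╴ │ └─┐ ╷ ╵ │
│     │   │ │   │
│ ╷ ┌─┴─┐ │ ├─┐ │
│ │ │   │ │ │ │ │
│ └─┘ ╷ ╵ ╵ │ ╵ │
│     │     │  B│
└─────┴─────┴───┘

Counting internal wall segments:
Total internal walls: 49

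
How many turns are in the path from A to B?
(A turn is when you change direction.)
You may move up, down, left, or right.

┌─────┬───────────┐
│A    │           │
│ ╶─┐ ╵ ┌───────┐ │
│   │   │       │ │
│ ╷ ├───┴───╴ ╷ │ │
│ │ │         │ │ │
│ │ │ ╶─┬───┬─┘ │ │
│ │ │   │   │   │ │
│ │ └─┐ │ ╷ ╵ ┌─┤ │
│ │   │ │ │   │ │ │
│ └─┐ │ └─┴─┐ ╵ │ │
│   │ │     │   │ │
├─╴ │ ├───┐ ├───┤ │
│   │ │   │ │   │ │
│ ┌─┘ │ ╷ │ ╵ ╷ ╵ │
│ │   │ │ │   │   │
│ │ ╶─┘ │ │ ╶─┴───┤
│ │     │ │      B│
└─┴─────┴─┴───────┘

Directions: right, right, down, right, up, right, right, right, right, right, down, down, down, down, down, down, down, left, up, left, down, left, down, right, right, right
Number of turns: 12

Solution:

┌─────┬───────────┐
│A → ↓│↱ → → → → ↓│
│ ╶─┐ ╵ ┌───────┐ │
│   │↳ ↑│       │↓│
│ ╷ ├───┴───╴ ╷ │ │
│ │ │         │ │↓│
│ │ │ ╶─┬───┬─┘ │ │
│ │ │   │   │   │↓│
│ │ └─┐ │ ╷ ╵ ┌─┤ │
│ │   │ │ │   │ │↓│
│ └─┐ │ └─┴─┐ ╵ │ │
│   │ │     │   │↓│
├─╴ │ ├───┐ ├───┤ │
│   │ │   │ │↓ ↰│↓│
│ ┌─┘ │ ╷ │ ╵ ╷ ╵ │
│ │   │ │ │↓ ↲│↑ ↲│
│ │ ╶─┘ │ │ ╶─┴───┤
│ │     │ │↳ → → B│
└─┴─────┴─┴───────┘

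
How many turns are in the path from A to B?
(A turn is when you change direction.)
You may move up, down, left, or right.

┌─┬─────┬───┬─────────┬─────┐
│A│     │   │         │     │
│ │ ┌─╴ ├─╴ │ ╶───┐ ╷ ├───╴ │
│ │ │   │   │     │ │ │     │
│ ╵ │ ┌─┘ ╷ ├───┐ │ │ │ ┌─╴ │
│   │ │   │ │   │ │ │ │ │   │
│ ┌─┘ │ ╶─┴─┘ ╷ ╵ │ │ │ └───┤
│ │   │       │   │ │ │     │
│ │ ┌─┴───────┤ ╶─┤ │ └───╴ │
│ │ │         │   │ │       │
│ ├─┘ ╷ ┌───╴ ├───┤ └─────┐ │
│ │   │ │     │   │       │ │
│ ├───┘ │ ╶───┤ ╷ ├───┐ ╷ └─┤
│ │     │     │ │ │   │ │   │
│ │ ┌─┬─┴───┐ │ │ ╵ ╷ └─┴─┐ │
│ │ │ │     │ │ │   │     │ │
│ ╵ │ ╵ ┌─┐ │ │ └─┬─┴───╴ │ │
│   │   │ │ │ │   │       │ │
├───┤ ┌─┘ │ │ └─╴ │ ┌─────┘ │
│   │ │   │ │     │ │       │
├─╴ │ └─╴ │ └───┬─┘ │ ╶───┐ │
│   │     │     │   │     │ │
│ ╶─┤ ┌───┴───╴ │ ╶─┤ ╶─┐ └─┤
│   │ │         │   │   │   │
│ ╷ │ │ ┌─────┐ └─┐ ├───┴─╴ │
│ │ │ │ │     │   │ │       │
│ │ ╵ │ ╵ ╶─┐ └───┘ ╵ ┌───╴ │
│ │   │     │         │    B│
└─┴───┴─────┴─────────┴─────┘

Directions: down, down, down, down, down, down, down, down, right, up, up, right, right, up, up, right, right, right, down, left, left, down, right, right, down, down, down, right, right, up, left, up, up, up, right, down, down, right, up, right, down, right, right, down, left, left, left, down, down, left, down, right, down, down, right, up, right, right, right, down
Number of turns: 32

Solution:

┌─┬─────┬───┬─────────┬─────┐
│A│     │   │         │     │
│ │ ┌─╴ ├─╴ │ ╶───┐ ╷ ├───╴ │
│↓│ │   │   │     │ │ │     │
│ ╵ │ ┌─┘ ╷ ├───┐ │ │ │ ┌─╴ │
│↓  │ │   │ │   │ │ │ │ │   │
│ ┌─┘ │ ╶─┴─┘ ╷ ╵ │ │ │ └───┤
│↓│   │       │   │ │ │     │
│ │ ┌─┴───────┤ ╶─┤ │ └───╴ │
│↓│ │  ↱ → → ↓│   │ │       │
│ ├─┘ ╷ ┌───╴ ├───┤ └─────┐ │
│↓│   │↑│↓ ← ↲│↱ ↓│       │ │
│ ├───┘ │ ╶───┤ ╷ ├───┐ ╷ └─┤
│↓│↱ → ↑│↳ → ↓│↑│↓│↱ ↓│ │   │
│ │ ┌─┬─┴───┐ │ │ ╵ ╷ └─┴─┐ │
│↓│↑│ │     │↓│↑│↳ ↑│↳ → ↓│ │
│ ╵ │ ╵ ┌─┐ │ │ └─┬─┴───╴ │ │
│↳ ↑│   │ │ │↓│↑ ↰│↓ ← ← ↲│ │
├───┤ ┌─┘ │ │ └─╴ │ ┌─────┘ │
│   │ │   │ │↳ → ↑│↓│       │
├─╴ │ └─╴ │ └───┬─┘ │ ╶───┐ │
│   │     │     │↓ ↲│     │ │
│ ╶─┤ ┌───┴───╴ │ ╶─┤ ╶─┐ └─┤
│   │ │         │↳ ↓│   │   │
│ ╷ │ │ ┌─────┐ └─┐ ├───┴─╴ │
│ │ │ │ │     │   │↓│↱ → → ↓│
│ │ ╵ │ ╵ ╶─┐ └───┘ ╵ ┌───╴ │
│ │   │     │      ↳ ↑│    B│
└─┴───┴─────┴─────────┴─────┘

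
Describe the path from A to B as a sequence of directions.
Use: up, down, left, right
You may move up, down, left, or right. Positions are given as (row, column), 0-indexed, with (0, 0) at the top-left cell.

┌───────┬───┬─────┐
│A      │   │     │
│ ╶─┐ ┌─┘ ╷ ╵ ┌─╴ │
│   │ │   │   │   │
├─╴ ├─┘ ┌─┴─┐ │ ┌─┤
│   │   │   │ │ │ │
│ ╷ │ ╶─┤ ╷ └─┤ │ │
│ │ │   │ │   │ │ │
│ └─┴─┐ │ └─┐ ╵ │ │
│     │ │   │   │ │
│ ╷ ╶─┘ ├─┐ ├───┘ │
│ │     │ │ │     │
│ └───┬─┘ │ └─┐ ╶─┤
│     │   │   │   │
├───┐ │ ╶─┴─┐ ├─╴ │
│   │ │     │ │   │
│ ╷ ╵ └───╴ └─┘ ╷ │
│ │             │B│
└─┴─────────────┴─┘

Finding the path and converting it to directions:
Path through cells: (0,0) → (1,0) → (1,1) → (2,1) → (2,0) → (3,0) → (4,0) → (5,0) → (6,0) → (6,1) → (6,2) → (7,2) → (8,2) → (8,3) → (8,4) → (8,5) → (8,6) → (8,7) → (7,7) → (7,8) → (8,8)
Directions: down, right, down, left, down, down, down, down, right, right, down, down, right, right, right, right, right, up, right, down

Solution:

┌───────┬───┬─────┐
│A      │   │     │
│ ╶─┐ ┌─┘ ╷ ╵ ┌─╴ │
│↳ ↓│ │   │   │   │
├─╴ ├─┘ ┌─┴─┐ │ ┌─┤
│↓ ↲│   │   │ │ │ │
│ ╷ │ ╶─┤ ╷ └─┤ │ │
│↓│ │   │ │   │ │ │
│ └─┴─┐ │ └─┐ ╵ │ │
│↓    │ │   │   │ │
│ ╷ ╶─┘ ├─┐ ├───┘ │
│↓│     │ │ │     │
│ └───┬─┘ │ └─┐ ╶─┤
│↳ → ↓│   │   │   │
├───┐ │ ╶─┴─┐ ├─╴ │
│   │↓│     │ │↱ ↓│
│ ╷ ╵ └───╴ └─┘ ╷ │
│ │  ↳ → → → → ↑│B│
└─┴─────────────┴─┘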